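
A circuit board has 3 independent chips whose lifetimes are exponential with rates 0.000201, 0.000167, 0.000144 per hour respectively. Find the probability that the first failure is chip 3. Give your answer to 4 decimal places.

0.2813

The time to first failure is exponential with rate Σλ = 0.000201 + 0.000167 + 0.000144 = 0.000512.
P(chip 3 first) = λ_3/Σλ = 0.000144/0.000512 ≈ 0.2813.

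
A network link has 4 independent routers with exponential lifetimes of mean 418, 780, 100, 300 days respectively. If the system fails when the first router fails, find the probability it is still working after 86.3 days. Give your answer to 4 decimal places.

0.2304

The first failure time is exponential with rate Σλ_i = 1/418 + 1/780 + 1/100 + 1/300 = 0.0170077 per day.
P(min > 86.3) = e^(−0.0170077·86.3) = e^(−1.4678) ≈ 0.2304.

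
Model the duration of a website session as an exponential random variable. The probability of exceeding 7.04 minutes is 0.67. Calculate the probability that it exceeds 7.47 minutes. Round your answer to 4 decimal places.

e^(−λ·7.04) = 0.67 ⇒ λ = −ln(0.67)/7.04 = 0.056886.
P(X > 7.47) = e^(−0.056886·7.47) = e^(−0.42494) ≈ 0.6538.

0.6538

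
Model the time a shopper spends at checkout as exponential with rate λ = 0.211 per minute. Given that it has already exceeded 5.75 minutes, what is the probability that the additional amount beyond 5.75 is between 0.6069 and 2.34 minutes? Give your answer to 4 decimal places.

0.2695

Memoryless: the residual past 5.75 is again Exp(λ).
P(0.6069 < residual < 2.34) = e^(−λ·0.6069) − e^(−λ·2.34) = 0.87980 − 0.61034 ≈ 0.2695.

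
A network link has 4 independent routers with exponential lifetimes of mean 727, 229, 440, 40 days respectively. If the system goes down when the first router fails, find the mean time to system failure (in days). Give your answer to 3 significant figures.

The first failure time is exponential with rate Σλ_i = 1/727 + 1/229 + 1/440 + 1/40 = 0.0330151 per day.
E[min] = 1/Σλ = 1/0.0330151 = 30.2892 days.

30.3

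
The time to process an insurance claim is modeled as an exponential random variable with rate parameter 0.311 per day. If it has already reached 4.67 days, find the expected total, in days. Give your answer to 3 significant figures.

By memorylessness, E[X | X > 4.67] = 4.67 + 1/λ = 4.67 + 3.21543 = 7.88543 days.

7.89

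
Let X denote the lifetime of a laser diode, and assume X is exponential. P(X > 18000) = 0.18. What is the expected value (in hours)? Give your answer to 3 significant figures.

e^(−λ·18000) = 0.18 ⇒ λ = −ln(0.18)/18000 = 0.0000952666.
Mean = 1/λ = 10496.9 hours.

10500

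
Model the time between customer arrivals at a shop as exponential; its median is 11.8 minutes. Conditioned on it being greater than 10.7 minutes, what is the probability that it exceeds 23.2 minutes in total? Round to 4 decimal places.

0.4799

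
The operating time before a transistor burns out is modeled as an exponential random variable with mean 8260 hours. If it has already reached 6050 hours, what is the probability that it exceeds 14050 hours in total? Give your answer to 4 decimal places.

The rate is λ = 1/8260 = 0.000121065 per hour.
By the memoryless property, P(X > 6050+8000 | X > 6050) = P(X > 8000).
P(X > 8000) = e^(−0.96852) ≈ 0.3796.

0.3796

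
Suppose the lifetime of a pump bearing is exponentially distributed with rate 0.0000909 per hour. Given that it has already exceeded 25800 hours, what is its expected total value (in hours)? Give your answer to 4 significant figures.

36800

By memorylessness, E[X | X > 25800] = 25800 + 1/λ = 25800 + 11001.1 = 36801.1 hours.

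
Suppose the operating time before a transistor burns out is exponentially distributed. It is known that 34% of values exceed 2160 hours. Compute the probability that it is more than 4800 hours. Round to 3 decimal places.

0.091

e^(−λ·2160) = 0.34 ⇒ λ = −ln(0.34)/2160 = 0.000499449.
P(X > 4800) = e^(−0.000499449·4800) = e^(−2.3974) ≈ 0.091.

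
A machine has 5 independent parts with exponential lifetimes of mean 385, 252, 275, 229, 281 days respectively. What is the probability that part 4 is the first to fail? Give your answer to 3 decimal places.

Rates: λ_i = 1/mean_i → 0.0025974, 0.00396825, 0.00363636, 0.00436681, 0.00355872; Σλ = 0.0181276.
P(part 4 first) = λ_4/Σλ = 0.00436681/0.0181276 ≈ 0.241.

0.241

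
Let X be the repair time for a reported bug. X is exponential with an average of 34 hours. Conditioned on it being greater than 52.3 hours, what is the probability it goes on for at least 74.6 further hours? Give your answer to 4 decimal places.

The rate is λ = 1/34 = 0.0294118 per hour.
P(X > s+t | X > s) = e^(−λ(s+t))/e^(−λs) = e^(−λt), independent of s = 52.3.
P(X > 74.6) = e^(−2.1941) ≈ 0.1115.

0.1115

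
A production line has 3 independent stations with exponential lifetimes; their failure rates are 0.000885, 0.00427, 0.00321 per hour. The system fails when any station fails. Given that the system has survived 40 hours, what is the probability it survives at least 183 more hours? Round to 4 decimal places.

Time to first failure ~ Exp(Σλ) with Σλ = 0.008365.
By memorylessness, P(T > 40+183 | T > 40) = P(T > 183) = e^(−0.008365·183) ≈ 0.2164.

0.2164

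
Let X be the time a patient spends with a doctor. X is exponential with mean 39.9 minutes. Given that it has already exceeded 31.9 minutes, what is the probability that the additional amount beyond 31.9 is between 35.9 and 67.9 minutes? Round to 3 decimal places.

0.224

The rate is λ = 1/39.9 = 0.0250627 per minute.
Memoryless: the residual past 31.9 is again Exp(λ).
P(35.9 < residual < 67.9) = e^(−λ·35.9) − e^(−λ·67.9) = 0.40667 − 0.18236 ≈ 0.224.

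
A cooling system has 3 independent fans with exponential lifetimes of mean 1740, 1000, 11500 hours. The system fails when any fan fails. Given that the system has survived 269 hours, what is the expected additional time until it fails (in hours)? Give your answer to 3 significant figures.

602

First-failure rate Σλ = 1/1740 + 1/1000 + 1/11500 = 0.00166167.
By memorylessness the expected residual is 1/Σλ = 601.805 hours, regardless of the 269 already elapsed.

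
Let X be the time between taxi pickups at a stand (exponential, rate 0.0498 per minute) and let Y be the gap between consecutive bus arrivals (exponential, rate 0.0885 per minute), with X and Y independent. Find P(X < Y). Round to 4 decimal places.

0.3601

λ_1 = 0.0498, λ_2 = 0.0885.
For independent exponentials, P(X < Y) = λ_1/(λ_1+λ_2) = 0.0498/0.1383 ≈ 0.3601.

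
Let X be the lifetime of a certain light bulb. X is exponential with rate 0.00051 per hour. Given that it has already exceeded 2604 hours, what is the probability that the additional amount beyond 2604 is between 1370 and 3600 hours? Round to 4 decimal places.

Memoryless: the residual past 2604 is again Exp(λ).
P(1370 < residual < 3600) = e^(−λ·1370) − e^(−λ·3600) = 0.49723 − 0.15945 ≈ 0.3378.

0.3378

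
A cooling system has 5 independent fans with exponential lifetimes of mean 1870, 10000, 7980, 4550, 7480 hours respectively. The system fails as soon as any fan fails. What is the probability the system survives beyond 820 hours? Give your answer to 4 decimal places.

0.4013

The first failure time is exponential with rate Σλ_i = 1/1870 + 1/10000 + 1/7980 + 1/4550 + 1/7480 = 0.00111354 per hour.
P(min > 820) = e^(−0.00111354·820) = e^(−0.91311) ≈ 0.4013.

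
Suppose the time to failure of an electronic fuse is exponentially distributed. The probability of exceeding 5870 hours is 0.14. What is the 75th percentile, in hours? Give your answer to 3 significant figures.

4140

e^(−λ·5870) = 0.14 ⇒ λ = −ln(0.14)/5870 = 0.000334943.
75th percentile: 1 − e^(−λt) = 0.75, t = −ln(0.25)/λ = 4138.9 hours.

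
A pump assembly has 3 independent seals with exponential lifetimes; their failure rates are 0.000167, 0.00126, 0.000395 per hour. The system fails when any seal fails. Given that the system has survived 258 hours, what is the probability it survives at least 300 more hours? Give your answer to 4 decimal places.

Time to first failure ~ Exp(Σλ) with Σλ = 0.001822.
By memorylessness, P(T > 258+300 | T > 258) = P(T > 300) = e^(−0.001822·300) ≈ 0.5789.

0.5789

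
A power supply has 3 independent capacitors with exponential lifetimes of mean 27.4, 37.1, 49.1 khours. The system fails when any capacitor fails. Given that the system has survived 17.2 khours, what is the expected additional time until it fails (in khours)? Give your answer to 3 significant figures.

First-failure rate Σλ = 1/27.4 + 1/37.1 + 1/49.1 = 0.0838171.
By memorylessness the expected residual is 1/Σλ = 11.9307 khours, regardless of the 17.2 already elapsed.

11.9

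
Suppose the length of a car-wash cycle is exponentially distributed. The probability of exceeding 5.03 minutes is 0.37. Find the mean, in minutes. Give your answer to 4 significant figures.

e^(−λ·5.03) = 0.37 ⇒ λ = −ln(0.37)/5.03 = 0.197664.
Mean = 1/λ = 5.05908 minutes.

5.059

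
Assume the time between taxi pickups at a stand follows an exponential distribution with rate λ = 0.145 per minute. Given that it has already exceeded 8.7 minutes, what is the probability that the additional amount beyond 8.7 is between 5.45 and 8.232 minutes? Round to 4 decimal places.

0.1506

Memoryless: the residual past 8.7 is again Exp(λ).
P(5.45 < residual < 8.232) = e^(−λ·5.45) − e^(−λ·8.232) = 0.45373 − 0.30312 ≈ 0.1506.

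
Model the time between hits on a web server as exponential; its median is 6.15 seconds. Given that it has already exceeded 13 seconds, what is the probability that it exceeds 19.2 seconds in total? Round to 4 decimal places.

0.4972

For an exponential, median = ln(2)/λ, so λ = ln 2 / 6.15 = 0.112707 per second.
P(X > s+t | X > s) = e^(−λ(s+t))/e^(−λs) = e^(−λt), independent of s = 13.
P(X > 6.2) = e^(−0.69878) ≈ 0.4972.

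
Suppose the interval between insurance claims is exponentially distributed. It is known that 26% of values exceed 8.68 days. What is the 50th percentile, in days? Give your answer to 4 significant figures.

e^(−λ·8.68) = 0.26 ⇒ λ = −ln(0.26)/8.68 = 0.155193.
50th percentile: 1 − e^(−λt) = 0.5, t = −ln(0.5)/λ = 4.46636 days.

4.466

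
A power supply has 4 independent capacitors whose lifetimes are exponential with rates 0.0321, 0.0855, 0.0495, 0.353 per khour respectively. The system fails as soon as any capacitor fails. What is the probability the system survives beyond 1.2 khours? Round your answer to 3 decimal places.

The time to first failure is exponential with rate Σλ = 0.0321 + 0.0855 + 0.0495 + 0.353 = 0.5201.
P(min > 1.2) = e^(−0.5201·1.2) = e^(−0.62412) ≈ 0.536.

0.536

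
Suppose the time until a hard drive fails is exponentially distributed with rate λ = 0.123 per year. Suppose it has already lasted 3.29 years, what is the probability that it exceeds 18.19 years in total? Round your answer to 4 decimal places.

By the memoryless property, P(X > 3.29+14.9 | X > 3.29) = P(X > 14.9).
P(X > 14.9) = e^(−1.8327) ≈ 0.1600.

0.1600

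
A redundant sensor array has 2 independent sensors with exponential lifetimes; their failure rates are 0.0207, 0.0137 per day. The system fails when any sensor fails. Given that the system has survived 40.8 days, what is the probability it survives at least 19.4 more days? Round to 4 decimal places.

Time to first failure ~ Exp(Σλ) with Σλ = 0.0344.
By memorylessness, P(T > 40.8+19.4 | T > 40.8) = P(T > 19.4) = e^(−0.0344·19.4) ≈ 0.5131.

0.5131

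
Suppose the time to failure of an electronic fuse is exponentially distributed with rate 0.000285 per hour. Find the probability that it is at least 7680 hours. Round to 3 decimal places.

0.112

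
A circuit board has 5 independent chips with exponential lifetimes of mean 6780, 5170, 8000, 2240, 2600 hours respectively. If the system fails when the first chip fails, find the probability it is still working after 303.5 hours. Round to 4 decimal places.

The first failure time is exponential with rate Σλ_i = 1/6780 + 1/5170 + 1/8000 + 1/2240 + 1/2600 = 0.00129696 per hour.
P(min > 303.5) = e^(−0.00129696·303.5) = e^(−0.39363) ≈ 0.6746.

0.6746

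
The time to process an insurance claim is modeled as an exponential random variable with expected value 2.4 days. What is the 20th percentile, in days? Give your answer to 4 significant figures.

0.5355

The rate is λ = 1/2.4 = 0.416667 per day.
Set 1 − e^(−λt) = 0.2, so t = −ln(0.8)/λ = 0.22314/0.416667 ≈ 0.535545 days.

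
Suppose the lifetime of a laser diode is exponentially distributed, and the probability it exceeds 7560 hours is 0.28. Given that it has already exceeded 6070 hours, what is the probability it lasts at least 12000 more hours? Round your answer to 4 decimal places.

0.1326

From e^(−λ·7560) = 0.28, λ = −ln(0.28)/7560 = 0.000168382.
Memoryless: P(X > 6070+12000 | X > 6070) = P(X > 12000) = e^(−0.000168382·12000) ≈ 0.1326.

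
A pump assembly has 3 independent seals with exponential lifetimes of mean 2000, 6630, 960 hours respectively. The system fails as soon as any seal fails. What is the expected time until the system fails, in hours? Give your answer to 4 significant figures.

590.8

The first failure time is exponential with rate Σλ_i = 1/2000 + 1/6630 + 1/960 = 0.0016925 per hour.
E[min] = 1/Σλ = 1/0.0016925 = 590.843 hours.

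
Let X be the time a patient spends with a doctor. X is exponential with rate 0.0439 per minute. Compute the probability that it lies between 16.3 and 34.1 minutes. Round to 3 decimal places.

P(16.3 < X < 34.1) = e^(−λ·16.3) − e^(−λ·34.1) = 0.48891 − 0.22380 ≈ 0.265.

0.265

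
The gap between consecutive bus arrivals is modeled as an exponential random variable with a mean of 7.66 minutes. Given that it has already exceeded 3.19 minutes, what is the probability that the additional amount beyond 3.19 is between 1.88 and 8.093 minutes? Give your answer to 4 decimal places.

0.4347

The rate is λ = 1/7.66 = 0.130548 per minute.
Memoryless: the residual past 3.19 is again Exp(λ).
P(1.88 < residual < 8.093) = e^(−λ·1.88) − e^(−λ·8.093) = 0.78237 − 0.34766 ≈ 0.4347.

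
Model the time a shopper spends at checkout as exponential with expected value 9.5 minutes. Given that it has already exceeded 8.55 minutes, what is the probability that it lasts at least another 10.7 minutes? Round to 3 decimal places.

0.324

The rate is λ = 1/9.5 = 0.105263 per minute.
By the memoryless property, P(X > 8.55+10.7 | X > 8.55) = P(X > 10.7).
P(X > 10.7) = e^(−1.1263) ≈ 0.324.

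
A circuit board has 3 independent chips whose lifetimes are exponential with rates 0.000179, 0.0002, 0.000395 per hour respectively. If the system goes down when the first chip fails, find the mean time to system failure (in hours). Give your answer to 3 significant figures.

1290

The time to first failure is exponential with rate Σλ = 0.000179 + 0.0002 + 0.000395 = 0.000774.
E[min] = 1/Σλ = 1/0.000774 = 1291.99 hours.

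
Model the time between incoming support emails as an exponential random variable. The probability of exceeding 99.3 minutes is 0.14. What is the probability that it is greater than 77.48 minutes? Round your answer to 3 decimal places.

0.216

e^(−λ·99.3) = 0.14 ⇒ λ = −ln(0.14)/99.3 = 0.0197997.
P(X > 77.48) = e^(−0.0197997·77.48) = e^(−1.5341) ≈ 0.216.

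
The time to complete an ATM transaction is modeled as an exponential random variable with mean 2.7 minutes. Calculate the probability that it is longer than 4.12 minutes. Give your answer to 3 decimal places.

The rate is λ = 1/2.7 = 0.37037 per minute.
P(X > 4.12) = e^(−λ·4.12) = e^(−1.5259) ≈ 0.217.

0.217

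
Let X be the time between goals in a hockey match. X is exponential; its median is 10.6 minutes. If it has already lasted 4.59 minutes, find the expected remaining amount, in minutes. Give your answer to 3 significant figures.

15.3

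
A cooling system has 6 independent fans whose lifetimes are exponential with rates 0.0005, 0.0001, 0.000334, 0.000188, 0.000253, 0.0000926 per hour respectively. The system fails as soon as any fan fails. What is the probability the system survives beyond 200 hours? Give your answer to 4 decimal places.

0.7456

The time to first failure is exponential with rate Σλ = 0.0005 + 0.0001 + 0.000334 + 0.000188 + 0.000253 + 0.0000926 = 0.0014676.
P(min > 200) = e^(−0.0014676·200) = e^(−0.29352) ≈ 0.7456.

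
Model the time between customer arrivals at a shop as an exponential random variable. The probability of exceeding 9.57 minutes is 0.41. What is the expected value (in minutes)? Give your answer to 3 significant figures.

10.7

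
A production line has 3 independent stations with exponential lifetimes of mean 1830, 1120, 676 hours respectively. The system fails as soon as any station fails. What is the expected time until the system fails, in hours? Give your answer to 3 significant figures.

The first failure time is exponential with rate Σλ_i = 1/1830 + 1/1120 + 1/676 = 0.0029186 per hour.
E[min] = 1/Σλ = 1/0.0029186 = 342.631 hours.

343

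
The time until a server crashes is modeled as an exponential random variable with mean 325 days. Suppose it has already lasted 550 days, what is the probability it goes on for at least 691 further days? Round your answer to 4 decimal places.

0.1193

The rate is λ = 1/325 = 0.00307692 per day.
By the memoryless property, P(X > 550+691 | X > 550) = P(X > 691).
P(X > 691) = e^(−2.1262) ≈ 0.1193.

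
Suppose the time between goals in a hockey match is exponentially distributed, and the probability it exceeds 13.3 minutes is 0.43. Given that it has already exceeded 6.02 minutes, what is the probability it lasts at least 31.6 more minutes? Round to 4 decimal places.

0.1346

From e^(−λ·13.3) = 0.43, λ = −ln(0.43)/13.3 = 0.0634564.
Memoryless: P(X > 6.02+31.6 | X > 6.02) = P(X > 31.6) = e^(−0.0634564·31.6) ≈ 0.1346.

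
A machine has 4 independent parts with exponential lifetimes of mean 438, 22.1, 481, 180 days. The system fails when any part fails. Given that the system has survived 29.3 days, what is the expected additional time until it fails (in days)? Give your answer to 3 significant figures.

First-failure rate Σλ = 1/438 + 1/22.1 + 1/481 + 1/180 = 0.0551665.
By memorylessness the expected residual is 1/Σλ = 18.1269 days, regardless of the 29.3 already elapsed.

18.1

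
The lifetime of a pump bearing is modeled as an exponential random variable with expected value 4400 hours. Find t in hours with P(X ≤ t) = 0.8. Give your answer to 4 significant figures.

The rate is λ = 1/4400 = 0.000227273 per hour.
Set 1 − e^(−λt) = 0.8, so t = −ln(0.2)/λ = 1.6094/0.000227273 ≈ 7081.53 hours.

7082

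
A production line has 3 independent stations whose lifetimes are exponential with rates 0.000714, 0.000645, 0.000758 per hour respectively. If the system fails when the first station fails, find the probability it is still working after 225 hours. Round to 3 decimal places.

0.621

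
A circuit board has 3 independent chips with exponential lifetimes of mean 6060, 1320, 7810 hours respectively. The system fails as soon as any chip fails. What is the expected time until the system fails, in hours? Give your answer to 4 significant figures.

The first failure time is exponential with rate Σλ_i = 1/6060 + 1/1320 + 1/7810 = 0.00105063 per hour.
E[min] = 1/Σλ = 1/0.00105063 = 951.807 hours.

951.8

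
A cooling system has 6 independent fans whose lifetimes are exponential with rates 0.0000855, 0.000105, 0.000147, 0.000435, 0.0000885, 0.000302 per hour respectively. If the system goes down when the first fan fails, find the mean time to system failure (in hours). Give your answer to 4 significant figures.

859.8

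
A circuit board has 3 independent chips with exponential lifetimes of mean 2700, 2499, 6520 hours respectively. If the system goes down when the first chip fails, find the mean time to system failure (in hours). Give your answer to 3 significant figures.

1080

The first failure time is exponential with rate Σλ_i = 1/2700 + 1/2499 + 1/6520 = 0.000923905 per hour.
E[min] = 1/Σλ = 1/0.000923905 = 1082.36 hours.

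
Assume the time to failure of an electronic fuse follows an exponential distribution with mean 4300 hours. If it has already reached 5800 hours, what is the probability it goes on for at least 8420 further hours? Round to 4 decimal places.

The rate is λ = 1/4300 = 0.000232558 per hour.
The exponential is memoryless, so the remaining time is again Exp(λ): the condition X > 5800 is irrelevant.
P(X > 8420) = e^(−1.9581) ≈ 0.1411.

0.1411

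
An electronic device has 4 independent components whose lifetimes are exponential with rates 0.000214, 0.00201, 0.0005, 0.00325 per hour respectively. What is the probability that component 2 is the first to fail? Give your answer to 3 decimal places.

0.336

The time to first failure is exponential with rate Σλ = 0.000214 + 0.00201 + 0.0005 + 0.00325 = 0.005974.
P(component 2 first) = λ_2/Σλ = 0.00201/0.005974 ≈ 0.336.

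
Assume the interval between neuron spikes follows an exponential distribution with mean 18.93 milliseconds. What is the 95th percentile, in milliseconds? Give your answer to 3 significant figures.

56.7

The rate is λ = 1/18.93 = 0.0528262 per millisecond.
Set 1 − e^(−λt) = 0.95, so t = −ln(0.05)/λ = 2.9957/0.0528262 ≈ 56.7092 milliseconds.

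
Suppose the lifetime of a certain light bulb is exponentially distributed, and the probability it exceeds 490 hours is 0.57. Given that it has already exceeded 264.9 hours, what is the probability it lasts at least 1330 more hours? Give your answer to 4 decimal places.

0.2175

From e^(−λ·490) = 0.57, λ = −ln(0.57)/490 = 0.00114718.
Memoryless: P(X > 264.9+1330 | X > 264.9) = P(X > 1330) = e^(−0.00114718·1330) ≈ 0.2175.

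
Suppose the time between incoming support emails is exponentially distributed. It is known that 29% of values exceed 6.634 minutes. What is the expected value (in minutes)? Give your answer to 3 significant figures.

e^(−λ·6.634) = 0.29 ⇒ λ = −ln(0.29)/6.634 = 0.186595.
Mean = 1/λ = 5.35919 minutes.

5.36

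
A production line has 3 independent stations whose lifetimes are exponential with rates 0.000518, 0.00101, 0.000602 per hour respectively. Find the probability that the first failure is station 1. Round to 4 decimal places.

The time to first failure is exponential with rate Σλ = 0.000518 + 0.00101 + 0.000602 = 0.00213.
P(station 1 first) = λ_1/Σλ = 0.000518/0.00213 ≈ 0.2432.

0.2432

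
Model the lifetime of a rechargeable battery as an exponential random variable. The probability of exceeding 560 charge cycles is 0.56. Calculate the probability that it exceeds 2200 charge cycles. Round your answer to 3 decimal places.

0.103

e^(−λ·560) = 0.56 ⇒ λ = −ln(0.56)/560 = 0.00103539.
P(X > 2200) = e^(−0.00103539·2200) = e^(−2.2779) ≈ 0.103.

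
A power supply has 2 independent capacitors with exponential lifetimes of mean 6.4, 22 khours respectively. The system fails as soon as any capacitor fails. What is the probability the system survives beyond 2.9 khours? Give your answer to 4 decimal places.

0.5571

The first failure time is exponential with rate Σλ_i = 1/6.4 + 1/22 = 0.201705 per khour.
P(min > 2.9) = e^(−0.201705·2.9) = e^(−0.58494) ≈ 0.5571.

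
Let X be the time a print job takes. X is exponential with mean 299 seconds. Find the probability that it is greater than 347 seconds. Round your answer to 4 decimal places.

The rate is λ = 1/299 = 0.00334448 per second.
P(X > 347) = e^(−λ·347) = e^(−1.1605) ≈ 0.3133.

0.3133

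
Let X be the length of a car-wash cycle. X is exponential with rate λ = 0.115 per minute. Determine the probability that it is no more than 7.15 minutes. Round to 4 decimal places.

P(X ≤ 7.15) = 1 − e^(−λ·7.15) = 1 − e^(−0.82225) ≈ 0.5606.

0.5606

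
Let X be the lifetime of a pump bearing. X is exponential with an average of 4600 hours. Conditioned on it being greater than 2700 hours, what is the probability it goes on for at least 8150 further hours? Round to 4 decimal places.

0.1700

The rate is λ = 1/4600 = 0.000217391 per hour.
P(X > s+t | X > s) = e^(−λ(s+t))/e^(−λs) = e^(−λt), independent of s = 2700.
P(X > 8150) = e^(−1.7717) ≈ 0.1700.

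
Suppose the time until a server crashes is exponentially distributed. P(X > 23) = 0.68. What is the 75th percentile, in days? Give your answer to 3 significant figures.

e^(−λ·23) = 0.68 ⇒ λ = −ln(0.68)/23 = 0.0167679.
75th percentile: 1 − e^(−λt) = 0.75, t = −ln(0.25)/λ = 82.6753 days.

82.7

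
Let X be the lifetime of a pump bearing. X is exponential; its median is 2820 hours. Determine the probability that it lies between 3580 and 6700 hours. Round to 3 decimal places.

0.222

For an exponential, median = ln(2)/λ, so λ = ln 2 / 2820 = 0.000245797 per hour.
P(3580 < X < 6700) = e^(−λ·3580) − e^(−λ·6700) = 0.41480 − 0.19266 ≈ 0.222.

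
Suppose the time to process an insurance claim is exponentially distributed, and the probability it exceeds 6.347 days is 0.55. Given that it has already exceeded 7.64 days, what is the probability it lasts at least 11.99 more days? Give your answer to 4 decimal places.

From e^(−λ·6.347) = 0.55, λ = −ln(0.55)/6.347 = 0.0941921.
Memoryless: P(X > 7.64+11.99 | X > 7.64) = P(X > 11.99) = e^(−0.0941921·11.99) ≈ 0.3232.

0.3232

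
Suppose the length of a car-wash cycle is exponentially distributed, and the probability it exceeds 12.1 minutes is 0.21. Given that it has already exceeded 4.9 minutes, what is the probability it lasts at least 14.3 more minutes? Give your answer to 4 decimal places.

From e^(−λ·12.1) = 0.21, λ = −ln(0.21)/12.1 = 0.128979.
Memoryless: P(X > 4.9+14.3 | X > 4.9) = P(X > 14.3) = e^(−0.128979·14.3) ≈ 0.1581.

0.1581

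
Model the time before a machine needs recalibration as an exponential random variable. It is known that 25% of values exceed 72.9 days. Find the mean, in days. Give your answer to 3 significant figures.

52.6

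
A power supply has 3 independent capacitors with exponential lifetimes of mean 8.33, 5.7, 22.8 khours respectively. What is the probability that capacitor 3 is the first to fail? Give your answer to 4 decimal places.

0.1292

Rates: λ_i = 1/mean_i → 0.120048, 0.175439, 0.0438596; Σλ = 0.339346.
P(capacitor 3 first) = λ_3/Σλ = 0.0438596/0.339346 ≈ 0.1292.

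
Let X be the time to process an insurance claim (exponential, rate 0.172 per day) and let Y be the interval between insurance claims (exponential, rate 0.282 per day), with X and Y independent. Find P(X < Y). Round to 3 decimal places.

λ_1 = 0.172, λ_2 = 0.282.
For independent exponentials, P(X < Y) = λ_1/(λ_1+λ_2) = 0.172/0.454 ≈ 0.379.

0.379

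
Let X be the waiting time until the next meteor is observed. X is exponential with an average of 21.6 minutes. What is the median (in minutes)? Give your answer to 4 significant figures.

The rate is λ = 1/21.6 = 0.0462963 per minute.
Set 1 − e^(−λt) = 0.5, so t = −ln(0.5)/λ = 0.69315/0.0462963 ≈ 14.972 minutes.

14.97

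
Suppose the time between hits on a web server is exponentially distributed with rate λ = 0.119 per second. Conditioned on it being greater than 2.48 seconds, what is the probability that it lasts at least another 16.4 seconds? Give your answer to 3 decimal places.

0.142

By the memoryless property, P(X > 2.48+16.4 | X > 2.48) = P(X > 16.4).
P(X > 16.4) = e^(−1.9516) ≈ 0.142.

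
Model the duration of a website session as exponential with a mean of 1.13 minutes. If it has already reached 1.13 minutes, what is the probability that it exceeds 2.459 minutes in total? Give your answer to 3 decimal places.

The rate is λ = 1/1.13 = 0.884956 per minute.
P(X > s+t | X > s) = e^(−λ(s+t))/e^(−λs) = e^(−λt), independent of s = 1.13.
P(X > 1.329) = e^(−1.1761) ≈ 0.308.

0.308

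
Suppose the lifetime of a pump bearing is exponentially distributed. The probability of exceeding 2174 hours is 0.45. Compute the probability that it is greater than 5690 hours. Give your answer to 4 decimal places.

e^(−λ·2174) = 0.45 ⇒ λ = −ln(0.45)/2174 = 0.000367299.
P(X > 5690) = e^(−0.000367299·5690) = e^(−2.0899) ≈ 0.1237.

0.1237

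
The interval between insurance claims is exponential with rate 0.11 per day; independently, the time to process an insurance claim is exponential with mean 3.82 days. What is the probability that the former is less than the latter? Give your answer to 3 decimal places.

λ_1 = 0.11, λ_2 = 1/3.82 = 0.26178.
For independent exponentials, P(the former < the latter) = λ_1/(λ_1+λ_2) = 0.11/0.37178 ≈ 0.296.

0.296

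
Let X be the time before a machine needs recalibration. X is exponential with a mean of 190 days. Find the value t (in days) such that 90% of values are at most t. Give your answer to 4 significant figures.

437.5

The rate is λ = 1/190 = 0.00526316 per day.
Set 1 − e^(−λt) = 0.9, so t = −ln(0.1)/λ = 2.3026/0.00526316 ≈ 437.491 days.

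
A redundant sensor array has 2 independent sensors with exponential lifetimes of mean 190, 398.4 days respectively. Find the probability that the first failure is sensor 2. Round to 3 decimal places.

0.323

Rates: λ_i = 1/mean_i → 0.00526316, 0.00251004; Σλ = 0.0077732.
P(sensor 2 first) = λ_2/Σλ = 0.00251004/0.0077732 ≈ 0.323.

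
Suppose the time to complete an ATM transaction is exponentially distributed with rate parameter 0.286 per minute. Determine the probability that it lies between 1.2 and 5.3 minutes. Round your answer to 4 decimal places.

0.4899

P(1.2 < X < 5.3) = e^(−λ·1.2) − e^(−λ·5.3) = 0.70950 − 0.21963 ≈ 0.4899.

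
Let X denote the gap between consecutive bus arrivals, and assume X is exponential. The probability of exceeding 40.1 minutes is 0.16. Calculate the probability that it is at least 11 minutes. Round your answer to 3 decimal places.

0.605

e^(−λ·40.1) = 0.16 ⇒ λ = −ln(0.16)/40.1 = 0.0457003.
P(X > 11) = e^(−0.0457003·11) = e^(−0.5027) ≈ 0.605.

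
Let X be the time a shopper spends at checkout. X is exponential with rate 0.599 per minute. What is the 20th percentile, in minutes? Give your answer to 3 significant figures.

Set 1 − e^(−λt) = 0.2, so t = −ln(0.8)/λ = 0.22314/0.599 ≈ 0.372527 minutes.

0.373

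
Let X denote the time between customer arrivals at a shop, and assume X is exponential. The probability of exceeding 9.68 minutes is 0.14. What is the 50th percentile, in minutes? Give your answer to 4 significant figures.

3.413

e^(−λ·9.68) = 0.14 ⇒ λ = −ln(0.14)/9.68 = 0.203111.
50th percentile: 1 − e^(−λt) = 0.5, t = −ln(0.5)/λ = 3.41265 minutes.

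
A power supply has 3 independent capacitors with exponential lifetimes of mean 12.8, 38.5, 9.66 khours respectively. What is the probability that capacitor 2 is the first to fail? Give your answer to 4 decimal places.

0.1251

Rates: λ_i = 1/mean_i → 0.078125, 0.025974, 0.10352; Σλ = 0.207619.
P(capacitor 2 first) = λ_2/Σλ = 0.025974/0.207619 ≈ 0.1251.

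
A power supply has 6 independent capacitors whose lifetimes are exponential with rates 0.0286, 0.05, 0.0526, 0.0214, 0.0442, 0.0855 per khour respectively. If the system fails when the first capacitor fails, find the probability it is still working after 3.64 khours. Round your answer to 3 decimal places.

0.358

The time to first failure is exponential with rate Σλ = 0.0286 + 0.05 + 0.0526 + 0.0214 + 0.0442 + 0.0855 = 0.2823.
P(min > 3.64) = e^(−0.2823·3.64) = e^(−1.0276) ≈ 0.358.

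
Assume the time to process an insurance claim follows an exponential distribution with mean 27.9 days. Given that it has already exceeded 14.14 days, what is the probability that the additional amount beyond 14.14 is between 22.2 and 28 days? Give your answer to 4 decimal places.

The rate is λ = 1/27.9 = 0.0358423 per day.
Memoryless: the residual past 14.14 is again Exp(λ).
P(22.2 < residual < 28) = e^(−λ·22.2) − e^(−λ·28) = 0.45127 − 0.36656 ≈ 0.0847.

0.0847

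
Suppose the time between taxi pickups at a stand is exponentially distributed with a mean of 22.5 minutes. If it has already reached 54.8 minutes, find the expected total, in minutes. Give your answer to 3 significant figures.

77.3

The rate is λ = 1/22.5 = 0.0444444 per minute.
By memorylessness, E[X | X > 54.8] = 54.8 + 1/λ = 54.8 + 22.5 = 77.3 minutes.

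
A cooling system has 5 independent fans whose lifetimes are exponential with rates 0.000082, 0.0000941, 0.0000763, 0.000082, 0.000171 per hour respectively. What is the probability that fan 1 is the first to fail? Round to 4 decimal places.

The time to first failure is exponential with rate Σλ = 0.000082 + 0.0000941 + 0.0000763 + 0.000082 + 0.000171 = 0.0005054.
P(fan 1 first) = λ_1/Σλ = 0.000082/0.0005054 ≈ 0.1622.

0.1622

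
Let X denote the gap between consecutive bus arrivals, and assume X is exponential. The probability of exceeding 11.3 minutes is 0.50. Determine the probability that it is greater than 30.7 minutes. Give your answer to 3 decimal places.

0.152

e^(−λ·11.3) = 0.50 ⇒ λ = −ln(0.50)/11.3 = 0.0613405.
P(X > 30.7) = e^(−0.0613405·30.7) = e^(−1.8832) ≈ 0.152.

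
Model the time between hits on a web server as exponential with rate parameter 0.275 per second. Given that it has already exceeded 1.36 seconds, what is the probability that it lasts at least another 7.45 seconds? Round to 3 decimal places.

0.129

By the memoryless property, P(X > 1.36+7.45 | X > 1.36) = P(X > 7.45).
P(X > 7.45) = e^(−2.0488) ≈ 0.129.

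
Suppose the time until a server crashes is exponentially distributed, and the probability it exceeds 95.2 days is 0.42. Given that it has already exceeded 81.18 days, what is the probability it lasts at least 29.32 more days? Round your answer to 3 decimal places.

0.766

From e^(−λ·95.2) = 0.42, λ = −ln(0.42)/95.2 = 0.0091124.
Memoryless: P(X > 81.18+29.32 | X > 81.18) = P(X > 29.32) = e^(−0.0091124·29.32) ≈ 0.766.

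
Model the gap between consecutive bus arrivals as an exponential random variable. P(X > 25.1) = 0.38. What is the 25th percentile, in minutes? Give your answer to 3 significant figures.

7.46

e^(−λ·25.1) = 0.38 ⇒ λ = −ln(0.38)/25.1 = 0.0385492.
25th percentile: 1 − e^(−λt) = 0.25, t = −ln(0.75)/λ = 7.46273 minutes.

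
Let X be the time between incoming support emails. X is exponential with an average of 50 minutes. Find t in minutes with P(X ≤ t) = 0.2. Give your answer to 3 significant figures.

The rate is λ = 1/50 = 0.02 per minute.
Set 1 − e^(−λt) = 0.2, so t = −ln(0.8)/λ = 0.22314/0.02 ≈ 11.1572 minutes.

11.2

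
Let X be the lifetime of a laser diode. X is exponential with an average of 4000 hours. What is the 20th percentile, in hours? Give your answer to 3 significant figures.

893

The rate is λ = 1/4000 = 0.00025 per hour.
Set 1 − e^(−λt) = 0.2, so t = −ln(0.8)/λ = 0.22314/0.00025 ≈ 892.574 hours.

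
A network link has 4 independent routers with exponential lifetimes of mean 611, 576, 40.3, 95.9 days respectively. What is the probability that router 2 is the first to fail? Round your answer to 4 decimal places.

Rates: λ_i = 1/mean_i → 0.00163666, 0.00173611, 0.0248139, 0.0104275; Σλ = 0.0386142.
P(router 2 first) = λ_2/Σλ = 0.00173611/0.0386142 ≈ 0.0450.

0.0450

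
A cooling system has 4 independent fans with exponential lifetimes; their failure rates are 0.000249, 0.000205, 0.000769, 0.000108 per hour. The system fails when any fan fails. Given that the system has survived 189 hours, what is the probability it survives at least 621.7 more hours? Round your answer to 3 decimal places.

Time to first failure ~ Exp(Σλ) with Σλ = 0.001331.
By memorylessness, P(T > 189+621.7 | T > 189) = P(T > 621.7) = e^(−0.001331·621.7) ≈ 0.437.

0.437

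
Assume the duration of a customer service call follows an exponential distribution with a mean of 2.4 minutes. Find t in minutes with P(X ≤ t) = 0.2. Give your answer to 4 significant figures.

0.5355

The rate is λ = 1/2.4 = 0.416667 per minute.
Set 1 − e^(−λt) = 0.2, so t = −ln(0.8)/λ = 0.22314/0.416667 ≈ 0.535545 minutes.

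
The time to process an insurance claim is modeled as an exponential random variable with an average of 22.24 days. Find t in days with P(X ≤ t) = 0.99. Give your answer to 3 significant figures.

102

The rate is λ = 1/22.24 = 0.044964 per day.
Set 1 − e^(−λt) = 0.99, so t = −ln(0.01)/λ = 4.6052/0.044964 ≈ 102.419 days.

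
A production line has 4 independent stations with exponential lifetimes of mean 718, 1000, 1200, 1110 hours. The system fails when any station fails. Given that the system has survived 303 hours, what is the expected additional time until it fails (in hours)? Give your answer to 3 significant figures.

242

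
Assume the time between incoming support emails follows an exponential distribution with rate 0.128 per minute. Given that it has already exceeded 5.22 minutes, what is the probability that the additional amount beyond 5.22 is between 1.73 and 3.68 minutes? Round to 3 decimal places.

Memoryless: the residual past 5.22 is again Exp(λ).
P(1.73 < residual < 3.68) = e^(−λ·1.73) − e^(−λ·3.68) = 0.80136 − 0.62435 ≈ 0.177.

0.177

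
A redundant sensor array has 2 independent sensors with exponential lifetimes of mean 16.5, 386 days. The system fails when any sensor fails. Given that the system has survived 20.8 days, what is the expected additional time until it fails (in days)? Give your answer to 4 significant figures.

15.82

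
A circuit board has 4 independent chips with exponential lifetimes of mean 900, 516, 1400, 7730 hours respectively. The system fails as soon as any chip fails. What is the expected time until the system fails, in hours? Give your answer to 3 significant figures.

The first failure time is exponential with rate Σλ_i = 1/900 + 1/516 + 1/1400 + 1/7730 = 0.00389275 per hour.
E[min] = 1/Σλ = 1/0.00389275 = 256.888 hours.

257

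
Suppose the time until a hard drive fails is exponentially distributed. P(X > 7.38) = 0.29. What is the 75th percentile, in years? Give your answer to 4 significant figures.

8.265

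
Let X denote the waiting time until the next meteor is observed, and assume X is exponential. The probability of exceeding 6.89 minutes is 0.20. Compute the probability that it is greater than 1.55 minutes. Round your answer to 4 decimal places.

0.6962

e^(−λ·6.89) = 0.20 ⇒ λ = −ln(0.20)/6.89 = 0.23359.
P(X > 1.55) = e^(−0.23359·1.55) = e^(−0.36207) ≈ 0.6962.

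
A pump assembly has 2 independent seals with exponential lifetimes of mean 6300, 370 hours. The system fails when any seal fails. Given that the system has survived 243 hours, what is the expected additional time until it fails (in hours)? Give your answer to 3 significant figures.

First-failure rate Σλ = 1/6300 + 1/370 = 0.00286143.
By memorylessness the expected residual is 1/Σλ = 349.475 hours, regardless of the 243 already elapsed.

349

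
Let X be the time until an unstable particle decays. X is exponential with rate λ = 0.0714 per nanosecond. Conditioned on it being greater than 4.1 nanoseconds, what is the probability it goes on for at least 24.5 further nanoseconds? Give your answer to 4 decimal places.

The exponential is memoryless, so the remaining time is again Exp(λ): the condition X > 4.1 is irrelevant.
P(X > 24.5) = e^(−1.7493) ≈ 0.1739.

0.1739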